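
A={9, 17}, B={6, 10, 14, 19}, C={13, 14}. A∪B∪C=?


A ∪ B = {6, 9, 10, 14, 17, 19}
(A ∪ B) ∪ C = {6, 9, 10, 13, 14, 17, 19}

A ∪ B ∪ C = {6, 9, 10, 13, 14, 17, 19}


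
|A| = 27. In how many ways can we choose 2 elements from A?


C(n,k) = n! / (k!(n-k)!)
C(27,2) = 27! / (2!25!)
= 351

C(27,2) = 351


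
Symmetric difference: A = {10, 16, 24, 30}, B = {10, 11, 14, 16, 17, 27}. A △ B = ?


A △ B = (A \ B) ∪ (B \ A) = elements in exactly one of A or B
A \ B = {24, 30}
B \ A = {11, 14, 17, 27}
A △ B = {11, 14, 17, 24, 27, 30}

A △ B = {11, 14, 17, 24, 27, 30}


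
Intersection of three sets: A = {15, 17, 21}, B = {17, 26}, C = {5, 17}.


A ∩ B = {17}
(A ∩ B) ∩ C = {17}

A ∩ B ∩ C = {17}


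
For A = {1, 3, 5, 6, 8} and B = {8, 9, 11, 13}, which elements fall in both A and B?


A = {1, 3, 5, 6, 8}
B = {8, 9, 11, 13}
Region: in both A and B
Elements: {8}

Elements in both A and B: {8}


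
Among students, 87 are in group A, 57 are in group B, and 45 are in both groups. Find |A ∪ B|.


|A ∪ B| = |A| + |B| - |A ∩ B|
= 87 + 57 - 45
= 99

|A ∪ B| = 99


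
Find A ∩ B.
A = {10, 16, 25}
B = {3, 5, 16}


A ∩ B = elements in both A and B
A = {10, 16, 25}
B = {3, 5, 16}
A ∩ B = {16}

A ∩ B = {16}


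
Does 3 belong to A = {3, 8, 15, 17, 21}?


A = {3, 8, 15, 17, 21}
Checking if 3 is in A
3 is in A → True

3 ∈ A


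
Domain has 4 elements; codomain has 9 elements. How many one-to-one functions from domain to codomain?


An injection sends each of |A| = 4 inputs to a distinct output in B.
# injections = |B|·(|B|-1)·…·(|B|-|A|+1) = 9! / (9 - 4)!
= 9 × 8 × 7 × 6
= 3024

Number of injections = 3024


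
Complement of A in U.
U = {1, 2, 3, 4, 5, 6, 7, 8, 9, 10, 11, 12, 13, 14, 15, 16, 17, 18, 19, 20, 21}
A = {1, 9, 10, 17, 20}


Aᶜ = U \ A = elements in U but not in A
U = {1, 2, 3, 4, 5, 6, 7, 8, 9, 10, 11, 12, 13, 14, 15, 16, 17, 18, 19, 20, 21}
A = {1, 9, 10, 17, 20}
Aᶜ = {2, 3, 4, 5, 6, 7, 8, 11, 12, 13, 14, 15, 16, 18, 19, 21}

Aᶜ = {2, 3, 4, 5, 6, 7, 8, 11, 12, 13, 14, 15, 16, 18, 19, 21}


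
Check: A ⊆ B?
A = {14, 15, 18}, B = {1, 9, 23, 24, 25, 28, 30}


A ⊆ B means every element of A is in B.
Elements in A not in B: {14, 15, 18}
So A ⊄ B.

No, A ⊄ B


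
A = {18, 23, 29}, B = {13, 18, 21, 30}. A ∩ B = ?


A ∩ B = elements in both A and B
A = {18, 23, 29}
B = {13, 18, 21, 30}
A ∩ B = {18}

A ∩ B = {18}


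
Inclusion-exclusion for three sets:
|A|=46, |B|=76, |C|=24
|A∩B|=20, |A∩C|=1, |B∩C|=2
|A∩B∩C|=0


|A∪B∪C| = |A|+|B|+|C| - |A∩B|-|A∩C|-|B∩C| + |A∩B∩C|
= 46+76+24 - 20-1-2 + 0
= 146 - 23 + 0
= 123

|A ∪ B ∪ C| = 123


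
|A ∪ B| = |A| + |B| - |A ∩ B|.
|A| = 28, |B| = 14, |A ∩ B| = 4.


|A ∪ B| = |A| + |B| - |A ∩ B|
= 28 + 14 - 4
= 38

|A ∪ B| = 38


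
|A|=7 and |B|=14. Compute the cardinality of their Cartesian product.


|A × B| = |A| × |B|
= 7 × 14
= 98

|A × B| = 98


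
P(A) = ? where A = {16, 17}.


|A| = 2, so |P(A)| = 2^2 = 4
Enumerate subsets by cardinality (0 to 2):
∅, {16}, {17}, {16, 17}

P(A) has 4 subsets: ∅, {16}, {17}, {16, 17}


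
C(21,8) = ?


C(n,k) = n! / (k!(n-k)!)
C(21,8) = 21! / (8!13!)
= 203490

C(21,8) = 203490


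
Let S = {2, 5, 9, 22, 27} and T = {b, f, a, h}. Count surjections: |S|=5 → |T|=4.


n = |S| = 5, k = |T| = 4. Surjections via inclusion-exclusion:
S(n,k) = Σ(-1)^i × C(k,i) × (k-i)^n, i=0 to k
i=0: (-1)^0×C(4,0)×4^5 = 1024
i=1: (-1)^1×C(4,1)×3^5 = -972
i=2: (-1)^2×C(4,2)×2^5 = 192
i=3: (-1)^3×C(4,3)×1^5 = -4
i=4: (-1)^4×C(4,4)×0^5 = 0
Total = 240

Number of surjections = 240


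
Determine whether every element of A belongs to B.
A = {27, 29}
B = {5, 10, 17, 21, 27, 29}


A ⊆ B means every element of A is in B.
All elements of A are in B.
So A ⊆ B.

Yes, A ⊆ B


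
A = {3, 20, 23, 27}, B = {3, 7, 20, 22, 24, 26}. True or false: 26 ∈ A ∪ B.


A = {3, 20, 23, 27}, B = {3, 7, 20, 22, 24, 26}
A ∪ B = all elements in A or B
A ∪ B = {3, 7, 20, 22, 23, 24, 26, 27}
Checking if 26 ∈ A ∪ B
26 is in A ∪ B → True

26 ∈ A ∪ B


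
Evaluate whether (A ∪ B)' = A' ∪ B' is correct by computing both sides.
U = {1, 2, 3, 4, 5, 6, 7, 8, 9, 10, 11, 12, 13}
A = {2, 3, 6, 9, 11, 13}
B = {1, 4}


LHS: A ∪ B = {1, 2, 3, 4, 6, 9, 11, 13}
(A ∪ B)' = U \ (A ∪ B) = {5, 7, 8, 10, 12}
A' = {1, 4, 5, 7, 8, 10, 12}, B' = {2, 3, 5, 6, 7, 8, 9, 10, 11, 12, 13}
Claimed RHS: A' ∪ B' = {1, 2, 3, 4, 5, 6, 7, 8, 9, 10, 11, 12, 13}
Identity is INVALID: LHS = {5, 7, 8, 10, 12} but the RHS claimed here equals {1, 2, 3, 4, 5, 6, 7, 8, 9, 10, 11, 12, 13}. The correct form is (A ∪ B)' = A' ∩ B'.

Identity is invalid: (A ∪ B)' = {5, 7, 8, 10, 12} but A' ∪ B' = {1, 2, 3, 4, 5, 6, 7, 8, 9, 10, 11, 12, 13}. The correct De Morgan law is (A ∪ B)' = A' ∩ B'.


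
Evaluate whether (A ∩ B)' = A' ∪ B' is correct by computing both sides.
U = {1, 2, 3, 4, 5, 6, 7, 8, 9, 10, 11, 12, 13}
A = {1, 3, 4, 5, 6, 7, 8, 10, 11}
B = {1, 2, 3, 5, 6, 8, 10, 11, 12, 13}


LHS: A ∩ B = {1, 3, 5, 6, 8, 10, 11}
(A ∩ B)' = U \ (A ∩ B) = {2, 4, 7, 9, 12, 13}
A' = {2, 9, 12, 13}, B' = {4, 7, 9}
Claimed RHS: A' ∪ B' = {2, 4, 7, 9, 12, 13}
Identity is VALID: LHS = RHS = {2, 4, 7, 9, 12, 13} ✓

Identity is valid. (A ∩ B)' = A' ∪ B' = {2, 4, 7, 9, 12, 13}


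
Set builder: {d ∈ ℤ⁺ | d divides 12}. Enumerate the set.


Checking each candidate:
Condition: positive divisors of 12
Result = {1, 2, 3, 4, 6, 12}

{1, 2, 3, 4, 6, 12}


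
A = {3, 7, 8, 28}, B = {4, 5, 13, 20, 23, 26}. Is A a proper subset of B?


A ⊂ B requires: A ⊆ B AND A ≠ B.
A ⊆ B? No
A ⊄ B, so A is not a proper subset.

No, A is not a proper subset of B


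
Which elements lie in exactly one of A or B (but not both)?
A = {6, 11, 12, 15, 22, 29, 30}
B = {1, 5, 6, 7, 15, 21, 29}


A △ B = (A \ B) ∪ (B \ A) = elements in exactly one of A or B
A \ B = {11, 12, 22, 30}
B \ A = {1, 5, 7, 21}
A △ B = {1, 5, 7, 11, 12, 21, 22, 30}

A △ B = {1, 5, 7, 11, 12, 21, 22, 30}


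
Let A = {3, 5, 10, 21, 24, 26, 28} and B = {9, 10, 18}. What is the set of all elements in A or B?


A ∪ B = all elements in A or B (or both)
A = {3, 5, 10, 21, 24, 26, 28}
B = {9, 10, 18}
A ∪ B = {3, 5, 9, 10, 18, 21, 24, 26, 28}

A ∪ B = {3, 5, 9, 10, 18, 21, 24, 26, 28}


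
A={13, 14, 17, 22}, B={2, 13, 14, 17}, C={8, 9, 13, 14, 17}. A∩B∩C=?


A ∩ B = {13, 14, 17}
(A ∩ B) ∩ C = {13, 14, 17}

A ∩ B ∩ C = {13, 14, 17}


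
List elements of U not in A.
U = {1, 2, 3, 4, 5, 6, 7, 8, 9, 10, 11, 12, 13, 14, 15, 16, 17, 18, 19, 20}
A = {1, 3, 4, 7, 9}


Aᶜ = U \ A = elements in U but not in A
U = {1, 2, 3, 4, 5, 6, 7, 8, 9, 10, 11, 12, 13, 14, 15, 16, 17, 18, 19, 20}
A = {1, 3, 4, 7, 9}
Aᶜ = {2, 5, 6, 8, 10, 11, 12, 13, 14, 15, 16, 17, 18, 19, 20}

Aᶜ = {2, 5, 6, 8, 10, 11, 12, 13, 14, 15, 16, 17, 18, 19, 20}


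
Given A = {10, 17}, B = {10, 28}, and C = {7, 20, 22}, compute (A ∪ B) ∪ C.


A ∪ B = {10, 17, 28}
(A ∪ B) ∪ C = {7, 10, 17, 20, 22, 28}

A ∪ B ∪ C = {7, 10, 17, 20, 22, 28}


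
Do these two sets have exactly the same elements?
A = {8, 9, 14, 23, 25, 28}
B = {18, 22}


Two sets are equal iff they have exactly the same elements.
A = {8, 9, 14, 23, 25, 28}
B = {18, 22}
Differences: {8, 9, 14, 18, 22, 23, 25, 28}
A ≠ B

No, A ≠ B


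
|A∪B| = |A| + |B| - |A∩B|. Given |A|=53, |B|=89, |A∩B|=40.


|A ∪ B| = |A| + |B| - |A ∩ B|
= 53 + 89 - 40
= 102

|A ∪ B| = 102


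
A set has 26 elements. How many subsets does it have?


Number of subsets = 2^n
= 2^26
= 67108864

|P(A)| = 67108864


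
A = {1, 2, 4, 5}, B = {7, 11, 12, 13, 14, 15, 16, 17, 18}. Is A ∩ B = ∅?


Disjoint means A ∩ B = ∅.
A ∩ B = ∅
A ∩ B = ∅, so A and B are disjoint.

Yes, A and B are disjoint


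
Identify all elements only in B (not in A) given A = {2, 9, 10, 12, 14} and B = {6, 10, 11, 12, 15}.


A = {2, 9, 10, 12, 14}
B = {6, 10, 11, 12, 15}
Region: only in B (not in A)
Elements: {6, 11, 15}

Elements only in B (not in A): {6, 11, 15}


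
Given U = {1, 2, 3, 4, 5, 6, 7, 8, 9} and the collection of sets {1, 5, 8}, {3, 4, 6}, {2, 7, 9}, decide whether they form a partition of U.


A partition requires: (1) non-empty parts, (2) pairwise disjoint, (3) union = U
Parts: {1, 5, 8}, {3, 4, 6}, {2, 7, 9}
Union of parts: {1, 2, 3, 4, 5, 6, 7, 8, 9}
U = {1, 2, 3, 4, 5, 6, 7, 8, 9}
All non-empty? True
Pairwise disjoint? True
Covers U? True

Yes, valid partition


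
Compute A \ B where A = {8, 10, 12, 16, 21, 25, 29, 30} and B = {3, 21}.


A \ B = elements in A but not in B
A = {8, 10, 12, 16, 21, 25, 29, 30}
B = {3, 21}
Remove from A any elements in B
A \ B = {8, 10, 12, 16, 25, 29, 30}

A \ B = {8, 10, 12, 16, 25, 29, 30}


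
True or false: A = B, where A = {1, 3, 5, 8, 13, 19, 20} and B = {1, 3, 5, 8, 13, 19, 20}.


Two sets are equal iff they have exactly the same elements.
A = {1, 3, 5, 8, 13, 19, 20}
B = {1, 3, 5, 8, 13, 19, 20}
Same elements → A = B

Yes, A = B


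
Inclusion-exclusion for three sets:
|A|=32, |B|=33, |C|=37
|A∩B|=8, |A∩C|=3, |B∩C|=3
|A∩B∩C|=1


|A∪B∪C| = |A|+|B|+|C| - |A∩B|-|A∩C|-|B∩C| + |A∩B∩C|
= 32+33+37 - 8-3-3 + 1
= 102 - 14 + 1
= 89

|A ∪ B ∪ C| = 89


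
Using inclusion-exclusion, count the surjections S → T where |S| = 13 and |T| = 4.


n = |S| = 13, k = |T| = 4. Surjections via inclusion-exclusion:
S(n,k) = Σ(-1)^i × C(k,i) × (k-i)^n, i=0 to k
i=0: (-1)^0×C(4,0)×4^13 = 67108864
i=1: (-1)^1×C(4,1)×3^13 = -6377292
i=2: (-1)^2×C(4,2)×2^13 = 49152
i=3: (-1)^3×C(4,3)×1^13 = -4
i=4: (-1)^4×C(4,4)×0^13 = 0
Total = 60780720

Number of surjections = 60780720


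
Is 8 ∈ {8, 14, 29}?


A = {8, 14, 29}
Checking if 8 is in A
8 is in A → True

8 ∈ A


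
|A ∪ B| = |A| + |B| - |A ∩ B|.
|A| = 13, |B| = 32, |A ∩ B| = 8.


|A ∪ B| = |A| + |B| - |A ∩ B|
= 13 + 32 - 8
= 37

|A ∪ B| = 37


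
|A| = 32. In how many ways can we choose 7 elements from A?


C(n,k) = n! / (k!(n-k)!)
C(32,7) = 32! / (7!25!)
= 3365856

C(32,7) = 3365856


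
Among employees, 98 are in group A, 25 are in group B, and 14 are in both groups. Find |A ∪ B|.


|A ∪ B| = |A| + |B| - |A ∩ B|
= 98 + 25 - 14
= 109

|A ∪ B| = 109


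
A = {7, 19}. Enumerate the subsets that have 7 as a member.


A subset of A contains 7 iff the remaining 1 elements form any subset of A \ {7}.
Count: 2^(n-1) = 2^1 = 2
Subsets containing 7: {7}, {7, 19}

Subsets containing 7 (2 total): {7}, {7, 19}


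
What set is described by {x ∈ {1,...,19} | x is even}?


Checking each candidate:
Condition: even numbers in {1,...,19}
Result = {2, 4, 6, 8, 10, 12, 14, 16, 18}

{2, 4, 6, 8, 10, 12, 14, 16, 18}


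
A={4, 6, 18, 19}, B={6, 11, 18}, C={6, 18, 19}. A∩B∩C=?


A ∩ B = {6, 18}
(A ∩ B) ∩ C = {6, 18}

A ∩ B ∩ C = {6, 18}


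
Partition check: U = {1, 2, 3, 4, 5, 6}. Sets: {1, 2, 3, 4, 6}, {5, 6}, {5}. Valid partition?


A partition requires: (1) non-empty parts, (2) pairwise disjoint, (3) union = U
Parts: {1, 2, 3, 4, 6}, {5, 6}, {5}
Union of parts: {1, 2, 3, 4, 5, 6}
U = {1, 2, 3, 4, 5, 6}
All non-empty? True
Pairwise disjoint? False
Covers U? True

No, not a valid partition


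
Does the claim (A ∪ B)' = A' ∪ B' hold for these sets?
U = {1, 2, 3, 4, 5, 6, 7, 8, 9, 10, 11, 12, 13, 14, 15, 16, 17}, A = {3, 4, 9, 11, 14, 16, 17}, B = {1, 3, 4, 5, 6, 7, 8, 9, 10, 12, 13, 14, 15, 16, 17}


LHS: A ∪ B = {1, 3, 4, 5, 6, 7, 8, 9, 10, 11, 12, 13, 14, 15, 16, 17}
(A ∪ B)' = U \ (A ∪ B) = {2}
A' = {1, 2, 5, 6, 7, 8, 10, 12, 13, 15}, B' = {2, 11}
Claimed RHS: A' ∪ B' = {1, 2, 5, 6, 7, 8, 10, 11, 12, 13, 15}
Identity is INVALID: LHS = {2} but the RHS claimed here equals {1, 2, 5, 6, 7, 8, 10, 11, 12, 13, 15}. The correct form is (A ∪ B)' = A' ∩ B'.

Identity is invalid: (A ∪ B)' = {2} but A' ∪ B' = {1, 2, 5, 6, 7, 8, 10, 11, 12, 13, 15}. The correct De Morgan law is (A ∪ B)' = A' ∩ B'.


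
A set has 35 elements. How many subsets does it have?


Number of subsets = 2^n
= 2^35
= 34359738368

|P(A)| = 34359738368


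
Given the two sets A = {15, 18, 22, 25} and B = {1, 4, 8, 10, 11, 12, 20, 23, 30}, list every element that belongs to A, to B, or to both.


A ∪ B = all elements in A or B (or both)
A = {15, 18, 22, 25}
B = {1, 4, 8, 10, 11, 12, 20, 23, 30}
A ∪ B = {1, 4, 8, 10, 11, 12, 15, 18, 20, 22, 23, 25, 30}

A ∪ B = {1, 4, 8, 10, 11, 12, 15, 18, 20, 22, 23, 25, 30}


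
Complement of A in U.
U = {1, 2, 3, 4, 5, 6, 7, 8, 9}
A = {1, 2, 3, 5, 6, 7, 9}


Aᶜ = U \ A = elements in U but not in A
U = {1, 2, 3, 4, 5, 6, 7, 8, 9}
A = {1, 2, 3, 5, 6, 7, 9}
Aᶜ = {4, 8}

Aᶜ = {4, 8}


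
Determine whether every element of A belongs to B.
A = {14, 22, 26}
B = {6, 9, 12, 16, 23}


A ⊆ B means every element of A is in B.
Elements in A not in B: {14, 22, 26}
So A ⊄ B.

No, A ⊄ B


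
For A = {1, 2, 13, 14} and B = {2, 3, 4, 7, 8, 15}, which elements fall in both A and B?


A = {1, 2, 13, 14}
B = {2, 3, 4, 7, 8, 15}
Region: in both A and B
Elements: {2}

Elements in both A and B: {2}


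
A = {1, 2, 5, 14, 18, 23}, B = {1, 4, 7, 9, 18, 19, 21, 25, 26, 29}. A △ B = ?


A △ B = (A \ B) ∪ (B \ A) = elements in exactly one of A or B
A \ B = {2, 5, 14, 23}
B \ A = {4, 7, 9, 19, 21, 25, 26, 29}
A △ B = {2, 4, 5, 7, 9, 14, 19, 21, 23, 25, 26, 29}

A △ B = {2, 4, 5, 7, 9, 14, 19, 21, 23, 25, 26, 29}


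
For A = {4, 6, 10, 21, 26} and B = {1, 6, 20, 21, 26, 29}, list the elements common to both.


A ∩ B = elements in both A and B
A = {4, 6, 10, 21, 26}
B = {1, 6, 20, 21, 26, 29}
A ∩ B = {6, 21, 26}

A ∩ B = {6, 21, 26}


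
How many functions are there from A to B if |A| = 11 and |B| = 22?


Each of |A| = 11 inputs maps to any of |B| = 22 outputs.
# functions = |B|^|A| = 22^11
= 584318301411328

Number of functions = 584318301411328


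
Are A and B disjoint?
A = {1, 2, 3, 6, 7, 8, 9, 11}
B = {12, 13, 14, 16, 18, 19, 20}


Disjoint means A ∩ B = ∅.
A ∩ B = ∅
A ∩ B = ∅, so A and B are disjoint.

Yes, A and B are disjoint


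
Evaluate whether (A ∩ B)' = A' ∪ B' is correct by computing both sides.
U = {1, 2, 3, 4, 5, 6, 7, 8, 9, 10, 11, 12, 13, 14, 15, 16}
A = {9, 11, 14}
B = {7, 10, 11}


LHS: A ∩ B = {11}
(A ∩ B)' = U \ (A ∩ B) = {1, 2, 3, 4, 5, 6, 7, 8, 9, 10, 12, 13, 14, 15, 16}
A' = {1, 2, 3, 4, 5, 6, 7, 8, 10, 12, 13, 15, 16}, B' = {1, 2, 3, 4, 5, 6, 8, 9, 12, 13, 14, 15, 16}
Claimed RHS: A' ∪ B' = {1, 2, 3, 4, 5, 6, 7, 8, 9, 10, 12, 13, 14, 15, 16}
Identity is VALID: LHS = RHS = {1, 2, 3, 4, 5, 6, 7, 8, 9, 10, 12, 13, 14, 15, 16} ✓

Identity is valid. (A ∩ B)' = A' ∪ B' = {1, 2, 3, 4, 5, 6, 7, 8, 9, 10, 12, 13, 14, 15, 16}


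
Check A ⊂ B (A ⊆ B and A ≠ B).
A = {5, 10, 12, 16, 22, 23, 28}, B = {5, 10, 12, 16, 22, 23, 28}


A ⊂ B requires: A ⊆ B AND A ≠ B.
A ⊆ B? Yes
A = B? Yes
A = B, so A is not a PROPER subset.

No, A is not a proper subset of B


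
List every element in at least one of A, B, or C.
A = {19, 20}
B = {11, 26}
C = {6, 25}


A ∪ B = {11, 19, 20, 26}
(A ∪ B) ∪ C = {6, 11, 19, 20, 25, 26}

A ∪ B ∪ C = {6, 11, 19, 20, 25, 26}


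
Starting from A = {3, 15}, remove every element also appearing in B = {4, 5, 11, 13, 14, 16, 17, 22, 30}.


A \ B = elements in A but not in B
A = {3, 15}
B = {4, 5, 11, 13, 14, 16, 17, 22, 30}
Remove from A any elements in B
A \ B = {3, 15}

A \ B = {3, 15}


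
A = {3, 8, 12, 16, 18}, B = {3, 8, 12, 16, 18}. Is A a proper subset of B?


A ⊂ B requires: A ⊆ B AND A ≠ B.
A ⊆ B? Yes
A = B? Yes
A = B, so A is not a PROPER subset.

No, A is not a proper subset of B


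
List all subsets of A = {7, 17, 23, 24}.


|A| = 4, so |P(A)| = 2^4 = 16
Enumerate subsets by cardinality (0 to 4):
∅, {7}, {17}, {23}, {24}, {7, 17}, {7, 23}, {7, 24}, {17, 23}, {17, 24}, {23, 24}, {7, 17, 23}, {7, 17, 24}, {7, 23, 24}, {17, 23, 24}, {7, 17, 23, 24}

P(A) has 16 subsets: ∅, {7}, {17}, {23}, {24}, {7, 17}, {7, 23}, {7, 24}, {17, 23}, {17, 24}, {23, 24}, {7, 17, 23}, {7, 17, 24}, {7, 23, 24}, {17, 23, 24}, {7, 17, 23, 24}


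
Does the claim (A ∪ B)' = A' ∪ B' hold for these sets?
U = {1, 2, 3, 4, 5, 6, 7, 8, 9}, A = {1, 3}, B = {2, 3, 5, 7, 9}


LHS: A ∪ B = {1, 2, 3, 5, 7, 9}
(A ∪ B)' = U \ (A ∪ B) = {4, 6, 8}
A' = {2, 4, 5, 6, 7, 8, 9}, B' = {1, 4, 6, 8}
Claimed RHS: A' ∪ B' = {1, 2, 4, 5, 6, 7, 8, 9}
Identity is INVALID: LHS = {4, 6, 8} but the RHS claimed here equals {1, 2, 4, 5, 6, 7, 8, 9}. The correct form is (A ∪ B)' = A' ∩ B'.

Identity is invalid: (A ∪ B)' = {4, 6, 8} but A' ∪ B' = {1, 2, 4, 5, 6, 7, 8, 9}. The correct De Morgan law is (A ∪ B)' = A' ∩ B'.


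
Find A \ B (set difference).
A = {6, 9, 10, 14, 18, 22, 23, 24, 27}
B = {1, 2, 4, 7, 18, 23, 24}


A \ B = elements in A but not in B
A = {6, 9, 10, 14, 18, 22, 23, 24, 27}
B = {1, 2, 4, 7, 18, 23, 24}
Remove from A any elements in B
A \ B = {6, 9, 10, 14, 22, 27}

A \ B = {6, 9, 10, 14, 22, 27}


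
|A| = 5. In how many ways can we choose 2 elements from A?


C(n,k) = n! / (k!(n-k)!)
C(5,2) = 5! / (2!3!)
= 10

C(5,2) = 10


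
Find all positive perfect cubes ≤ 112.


Checking each candidate:
Condition: positive perfect cubes ≤ 112
Result = {1, 8, 27, 64}

{1, 8, 27, 64}


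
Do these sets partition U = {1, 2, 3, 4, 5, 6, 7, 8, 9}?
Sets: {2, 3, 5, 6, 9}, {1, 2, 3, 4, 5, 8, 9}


A partition requires: (1) non-empty parts, (2) pairwise disjoint, (3) union = U
Parts: {2, 3, 5, 6, 9}, {1, 2, 3, 4, 5, 8, 9}
Union of parts: {1, 2, 3, 4, 5, 6, 8, 9}
U = {1, 2, 3, 4, 5, 6, 7, 8, 9}
All non-empty? True
Pairwise disjoint? False
Covers U? False

No, not a valid partition


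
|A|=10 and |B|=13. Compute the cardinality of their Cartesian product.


|A × B| = |A| × |B|
= 10 × 13
= 130

|A × B| = 130


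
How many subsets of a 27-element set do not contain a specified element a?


Subsets of A avoiding a are subsets of A \ {a}, which has 26 elements.
Count = 2^(n-1) = 2^26
= 67108864

Number of subsets avoiding a = 67108864


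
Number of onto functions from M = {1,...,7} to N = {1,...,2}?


n = |M| = 7, k = |N| = 2. Surjections via inclusion-exclusion:
S(n,k) = Σ(-1)^i × C(k,i) × (k-i)^n, i=0 to k
i=0: (-1)^0×C(2,0)×2^7 = 128
i=1: (-1)^1×C(2,1)×1^7 = -2
i=2: (-1)^2×C(2,2)×0^7 = 0
Total = 126

Number of surjections = 126


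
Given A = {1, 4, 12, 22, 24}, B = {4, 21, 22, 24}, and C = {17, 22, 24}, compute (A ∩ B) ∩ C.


A ∩ B = {4, 22, 24}
(A ∩ B) ∩ C = {22, 24}

A ∩ B ∩ C = {22, 24}


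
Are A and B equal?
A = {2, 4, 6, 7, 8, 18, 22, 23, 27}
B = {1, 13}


Two sets are equal iff they have exactly the same elements.
A = {2, 4, 6, 7, 8, 18, 22, 23, 27}
B = {1, 13}
Differences: {1, 2, 4, 6, 7, 8, 13, 18, 22, 23, 27}
A ≠ B

No, A ≠ B


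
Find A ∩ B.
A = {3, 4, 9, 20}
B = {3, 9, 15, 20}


A ∩ B = elements in both A and B
A = {3, 4, 9, 20}
B = {3, 9, 15, 20}
A ∩ B = {3, 9, 20}

A ∩ B = {3, 9, 20}


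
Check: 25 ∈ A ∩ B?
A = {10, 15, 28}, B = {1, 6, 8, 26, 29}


A = {10, 15, 28}, B = {1, 6, 8, 26, 29}
A ∩ B = elements in both A and B
A ∩ B = ∅
Checking if 25 ∈ A ∩ B
25 is not in A ∩ B → False

25 ∉ A ∩ B


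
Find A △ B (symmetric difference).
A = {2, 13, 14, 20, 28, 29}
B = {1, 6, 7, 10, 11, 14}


A △ B = (A \ B) ∪ (B \ A) = elements in exactly one of A or B
A \ B = {2, 13, 20, 28, 29}
B \ A = {1, 6, 7, 10, 11}
A △ B = {1, 2, 6, 7, 10, 11, 13, 20, 28, 29}

A △ B = {1, 2, 6, 7, 10, 11, 13, 20, 28, 29}


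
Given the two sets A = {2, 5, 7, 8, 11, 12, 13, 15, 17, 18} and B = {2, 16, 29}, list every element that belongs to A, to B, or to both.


A ∪ B = all elements in A or B (or both)
A = {2, 5, 7, 8, 11, 12, 13, 15, 17, 18}
B = {2, 16, 29}
A ∪ B = {2, 5, 7, 8, 11, 12, 13, 15, 16, 17, 18, 29}

A ∪ B = {2, 5, 7, 8, 11, 12, 13, 15, 16, 17, 18, 29}


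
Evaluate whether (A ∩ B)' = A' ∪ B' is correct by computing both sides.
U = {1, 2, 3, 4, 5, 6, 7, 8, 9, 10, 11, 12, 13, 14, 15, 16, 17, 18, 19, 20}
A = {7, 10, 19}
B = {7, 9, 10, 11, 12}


LHS: A ∩ B = {7, 10}
(A ∩ B)' = U \ (A ∩ B) = {1, 2, 3, 4, 5, 6, 8, 9, 11, 12, 13, 14, 15, 16, 17, 18, 19, 20}
A' = {1, 2, 3, 4, 5, 6, 8, 9, 11, 12, 13, 14, 15, 16, 17, 18, 20}, B' = {1, 2, 3, 4, 5, 6, 8, 13, 14, 15, 16, 17, 18, 19, 20}
Claimed RHS: A' ∪ B' = {1, 2, 3, 4, 5, 6, 8, 9, 11, 12, 13, 14, 15, 16, 17, 18, 19, 20}
Identity is VALID: LHS = RHS = {1, 2, 3, 4, 5, 6, 8, 9, 11, 12, 13, 14, 15, 16, 17, 18, 19, 20} ✓

Identity is valid. (A ∩ B)' = A' ∪ B' = {1, 2, 3, 4, 5, 6, 8, 9, 11, 12, 13, 14, 15, 16, 17, 18, 19, 20}


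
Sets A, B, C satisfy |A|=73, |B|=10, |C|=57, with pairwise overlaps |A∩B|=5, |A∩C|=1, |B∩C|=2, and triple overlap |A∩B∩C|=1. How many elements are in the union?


|A∪B∪C| = |A|+|B|+|C| - |A∩B|-|A∩C|-|B∩C| + |A∩B∩C|
= 73+10+57 - 5-1-2 + 1
= 140 - 8 + 1
= 133

|A ∪ B ∪ C| = 133


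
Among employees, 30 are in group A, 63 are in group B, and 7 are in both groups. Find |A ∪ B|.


|A ∪ B| = |A| + |B| - |A ∩ B|
= 30 + 63 - 7
= 86

|A ∪ B| = 86


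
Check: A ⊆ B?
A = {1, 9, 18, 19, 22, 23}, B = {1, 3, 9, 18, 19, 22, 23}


A ⊆ B means every element of A is in B.
All elements of A are in B.
So A ⊆ B.

Yes, A ⊆ B


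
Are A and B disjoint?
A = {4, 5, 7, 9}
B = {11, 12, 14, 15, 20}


Disjoint means A ∩ B = ∅.
A ∩ B = ∅
A ∩ B = ∅, so A and B are disjoint.

Yes, A and B are disjoint


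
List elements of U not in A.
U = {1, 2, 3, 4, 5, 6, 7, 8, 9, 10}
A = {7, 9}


Aᶜ = U \ A = elements in U but not in A
U = {1, 2, 3, 4, 5, 6, 7, 8, 9, 10}
A = {7, 9}
Aᶜ = {1, 2, 3, 4, 5, 6, 8, 10}

Aᶜ = {1, 2, 3, 4, 5, 6, 8, 10}


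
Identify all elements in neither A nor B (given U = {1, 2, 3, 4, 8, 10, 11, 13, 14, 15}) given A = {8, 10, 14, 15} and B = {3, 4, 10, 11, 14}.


A = {8, 10, 14, 15}
B = {3, 4, 10, 11, 14}
Region: in neither A nor B (given U = {1, 2, 3, 4, 8, 10, 11, 13, 14, 15})
Elements: {1, 2, 13}

Elements in neither A nor B (given U = {1, 2, 3, 4, 8, 10, 11, 13, 14, 15}): {1, 2, 13}


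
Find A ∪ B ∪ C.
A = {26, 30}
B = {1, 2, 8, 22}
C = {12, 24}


A ∪ B = {1, 2, 8, 22, 26, 30}
(A ∪ B) ∪ C = {1, 2, 8, 12, 22, 24, 26, 30}

A ∪ B ∪ C = {1, 2, 8, 12, 22, 24, 26, 30}


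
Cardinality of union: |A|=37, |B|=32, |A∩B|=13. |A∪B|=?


|A ∪ B| = |A| + |B| - |A ∩ B|
= 37 + 32 - 13
= 56

|A ∪ B| = 56


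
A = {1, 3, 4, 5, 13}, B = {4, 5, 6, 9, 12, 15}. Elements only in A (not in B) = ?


A = {1, 3, 4, 5, 13}
B = {4, 5, 6, 9, 12, 15}
Region: only in A (not in B)
Elements: {1, 3, 13}

Elements only in A (not in B): {1, 3, 13}


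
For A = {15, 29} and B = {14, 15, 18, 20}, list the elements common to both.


A ∩ B = elements in both A and B
A = {15, 29}
B = {14, 15, 18, 20}
A ∩ B = {15}

A ∩ B = {15}


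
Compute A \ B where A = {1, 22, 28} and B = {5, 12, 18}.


A \ B = elements in A but not in B
A = {1, 22, 28}
B = {5, 12, 18}
Remove from A any elements in B
A \ B = {1, 22, 28}

A \ B = {1, 22, 28}


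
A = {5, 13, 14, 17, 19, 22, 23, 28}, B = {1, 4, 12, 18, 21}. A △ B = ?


A △ B = (A \ B) ∪ (B \ A) = elements in exactly one of A or B
A \ B = {5, 13, 14, 17, 19, 22, 23, 28}
B \ A = {1, 4, 12, 18, 21}
A △ B = {1, 4, 5, 12, 13, 14, 17, 18, 19, 21, 22, 23, 28}

A △ B = {1, 4, 5, 12, 13, 14, 17, 18, 19, 21, 22, 23, 28}


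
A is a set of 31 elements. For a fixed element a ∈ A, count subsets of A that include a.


Subsets of A containing a correspond to subsets of A \ {a}, which has 30 elements.
Count = 2^(n-1) = 2^30
= 1073741824

Number of subsets containing a = 1073741824


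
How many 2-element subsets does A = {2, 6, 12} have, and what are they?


|A| = 3, so A has C(3,2) = 3 subsets of size 2.
Enumerate by choosing 2 elements from A at a time:
{2, 6}, {2, 12}, {6, 12}

2-element subsets (3 total): {2, 6}, {2, 12}, {6, 12}


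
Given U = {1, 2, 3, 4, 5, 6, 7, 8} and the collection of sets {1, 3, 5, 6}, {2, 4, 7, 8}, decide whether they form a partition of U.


A partition requires: (1) non-empty parts, (2) pairwise disjoint, (3) union = U
Parts: {1, 3, 5, 6}, {2, 4, 7, 8}
Union of parts: {1, 2, 3, 4, 5, 6, 7, 8}
U = {1, 2, 3, 4, 5, 6, 7, 8}
All non-empty? True
Pairwise disjoint? True
Covers U? True

Yes, valid partition


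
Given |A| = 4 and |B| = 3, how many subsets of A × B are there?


A relation from A to B is any subset of A × B.
|A × B| = 4 × 3 = 12
# relations = 2^|A × B| = 2^12 = 4096

Number of relations = 4096


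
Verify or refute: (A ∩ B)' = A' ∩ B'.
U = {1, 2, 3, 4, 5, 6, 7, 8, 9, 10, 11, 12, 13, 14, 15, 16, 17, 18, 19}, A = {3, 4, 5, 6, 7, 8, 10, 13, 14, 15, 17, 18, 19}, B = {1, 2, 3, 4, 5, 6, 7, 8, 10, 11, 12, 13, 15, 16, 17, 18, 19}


LHS: A ∩ B = {3, 4, 5, 6, 7, 8, 10, 13, 15, 17, 18, 19}
(A ∩ B)' = U \ (A ∩ B) = {1, 2, 9, 11, 12, 14, 16}
A' = {1, 2, 9, 11, 12, 16}, B' = {9, 14}
Claimed RHS: A' ∩ B' = {9}
Identity is INVALID: LHS = {1, 2, 9, 11, 12, 14, 16} but the RHS claimed here equals {9}. The correct form is (A ∩ B)' = A' ∪ B'.

Identity is invalid: (A ∩ B)' = {1, 2, 9, 11, 12, 14, 16} but A' ∩ B' = {9}. The correct De Morgan law is (A ∩ B)' = A' ∪ B'.


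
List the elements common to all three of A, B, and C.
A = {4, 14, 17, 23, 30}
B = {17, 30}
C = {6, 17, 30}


A ∩ B = {17, 30}
(A ∩ B) ∩ C = {17, 30}

A ∩ B ∩ C = {17, 30}


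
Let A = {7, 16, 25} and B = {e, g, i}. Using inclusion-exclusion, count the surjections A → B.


n = |A| = 3, k = |B| = 3. Surjections via inclusion-exclusion:
S(n,k) = Σ(-1)^i × C(k,i) × (k-i)^n, i=0 to k
i=0: (-1)^0×C(3,0)×3^3 = 27
i=1: (-1)^1×C(3,1)×2^3 = -24
i=2: (-1)^2×C(3,2)×1^3 = 3
i=3: (-1)^3×C(3,3)×0^3 = 0
Total = 6

Number of surjections = 6


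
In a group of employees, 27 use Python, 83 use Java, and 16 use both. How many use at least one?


|A ∪ B| = |A| + |B| - |A ∩ B|
= 27 + 83 - 16
= 94

|A ∪ B| = 94


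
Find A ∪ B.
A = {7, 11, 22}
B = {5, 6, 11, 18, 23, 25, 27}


A ∪ B = all elements in A or B (or both)
A = {7, 11, 22}
B = {5, 6, 11, 18, 23, 25, 27}
A ∪ B = {5, 6, 7, 11, 18, 22, 23, 25, 27}

A ∪ B = {5, 6, 7, 11, 18, 22, 23, 25, 27}


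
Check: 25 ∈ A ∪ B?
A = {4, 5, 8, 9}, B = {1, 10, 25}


A = {4, 5, 8, 9}, B = {1, 10, 25}
A ∪ B = all elements in A or B
A ∪ B = {1, 4, 5, 8, 9, 10, 25}
Checking if 25 ∈ A ∪ B
25 is in A ∪ B → True

25 ∈ A ∪ B


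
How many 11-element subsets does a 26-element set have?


C(n,k) = n! / (k!(n-k)!)
C(26,11) = 26! / (11!15!)
= 7726160

C(26,11) = 7726160


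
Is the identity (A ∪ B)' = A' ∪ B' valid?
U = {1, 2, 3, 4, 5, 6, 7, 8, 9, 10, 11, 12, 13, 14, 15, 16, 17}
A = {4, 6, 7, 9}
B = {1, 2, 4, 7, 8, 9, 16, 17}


LHS: A ∪ B = {1, 2, 4, 6, 7, 8, 9, 16, 17}
(A ∪ B)' = U \ (A ∪ B) = {3, 5, 10, 11, 12, 13, 14, 15}
A' = {1, 2, 3, 5, 8, 10, 11, 12, 13, 14, 15, 16, 17}, B' = {3, 5, 6, 10, 11, 12, 13, 14, 15}
Claimed RHS: A' ∪ B' = {1, 2, 3, 5, 6, 8, 10, 11, 12, 13, 14, 15, 16, 17}
Identity is INVALID: LHS = {3, 5, 10, 11, 12, 13, 14, 15} but the RHS claimed here equals {1, 2, 3, 5, 6, 8, 10, 11, 12, 13, 14, 15, 16, 17}. The correct form is (A ∪ B)' = A' ∩ B'.

Identity is invalid: (A ∪ B)' = {3, 5, 10, 11, 12, 13, 14, 15} but A' ∪ B' = {1, 2, 3, 5, 6, 8, 10, 11, 12, 13, 14, 15, 16, 17}. The correct De Morgan law is (A ∪ B)' = A' ∩ B'.


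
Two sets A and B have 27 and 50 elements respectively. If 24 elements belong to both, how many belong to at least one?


|A ∪ B| = |A| + |B| - |A ∩ B|
= 27 + 50 - 24
= 53

|A ∪ B| = 53


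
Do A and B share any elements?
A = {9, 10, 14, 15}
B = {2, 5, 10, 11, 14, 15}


Disjoint means A ∩ B = ∅.
A ∩ B = {10, 14, 15}
A ∩ B ≠ ∅, so A and B are NOT disjoint.

Yes — A and B share the element(s) of A ∩ B = {10, 14, 15}, so they are not disjoint


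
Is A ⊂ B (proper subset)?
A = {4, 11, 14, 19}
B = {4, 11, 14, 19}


A ⊂ B requires: A ⊆ B AND A ≠ B.
A ⊆ B? Yes
A = B? Yes
A = B, so A is not a PROPER subset.

No, A is not a proper subset of B


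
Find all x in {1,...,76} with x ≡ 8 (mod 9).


Checking each candidate:
Condition: x in {1,...,76} with x ≡ 8 (mod 9)
Result = {8, 17, 26, 35, 44, 53, 62, 71}

{8, 17, 26, 35, 44, 53, 62, 71}


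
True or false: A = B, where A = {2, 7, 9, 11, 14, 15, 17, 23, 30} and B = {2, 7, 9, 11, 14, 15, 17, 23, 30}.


Two sets are equal iff they have exactly the same elements.
A = {2, 7, 9, 11, 14, 15, 17, 23, 30}
B = {2, 7, 9, 11, 14, 15, 17, 23, 30}
Same elements → A = B

Yes, A = B


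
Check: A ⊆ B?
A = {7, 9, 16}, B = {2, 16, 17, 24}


A ⊆ B means every element of A is in B.
Elements in A not in B: {7, 9}
So A ⊄ B.

No, A ⊄ B


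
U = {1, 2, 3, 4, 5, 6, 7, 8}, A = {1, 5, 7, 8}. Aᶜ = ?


Aᶜ = U \ A = elements in U but not in A
U = {1, 2, 3, 4, 5, 6, 7, 8}
A = {1, 5, 7, 8}
Aᶜ = {2, 3, 4, 6}

Aᶜ = {2, 3, 4, 6}


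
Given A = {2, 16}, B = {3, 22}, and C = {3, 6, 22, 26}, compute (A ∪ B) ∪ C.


A ∪ B = {2, 3, 16, 22}
(A ∪ B) ∪ C = {2, 3, 6, 16, 22, 26}

A ∪ B ∪ C = {2, 3, 6, 16, 22, 26}


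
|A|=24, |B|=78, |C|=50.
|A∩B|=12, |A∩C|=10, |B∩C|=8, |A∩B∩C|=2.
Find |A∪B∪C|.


|A∪B∪C| = |A|+|B|+|C| - |A∩B|-|A∩C|-|B∩C| + |A∩B∩C|
= 24+78+50 - 12-10-8 + 2
= 152 - 30 + 2
= 124

|A ∪ B ∪ C| = 124


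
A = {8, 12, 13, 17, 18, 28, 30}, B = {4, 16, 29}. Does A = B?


Two sets are equal iff they have exactly the same elements.
A = {8, 12, 13, 17, 18, 28, 30}
B = {4, 16, 29}
Differences: {4, 8, 12, 13, 16, 17, 18, 28, 29, 30}
A ≠ B

No, A ≠ B


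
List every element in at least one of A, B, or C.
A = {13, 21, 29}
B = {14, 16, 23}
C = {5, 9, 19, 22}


A ∪ B = {13, 14, 16, 21, 23, 29}
(A ∪ B) ∪ C = {5, 9, 13, 14, 16, 19, 21, 22, 23, 29}

A ∪ B ∪ C = {5, 9, 13, 14, 16, 19, 21, 22, 23, 29}


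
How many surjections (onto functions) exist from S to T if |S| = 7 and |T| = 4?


n = |S| = 7, k = |T| = 4. Surjections via inclusion-exclusion:
S(n,k) = Σ(-1)^i × C(k,i) × (k-i)^n, i=0 to k
i=0: (-1)^0×C(4,0)×4^7 = 16384
i=1: (-1)^1×C(4,1)×3^7 = -8748
i=2: (-1)^2×C(4,2)×2^7 = 768
i=3: (-1)^3×C(4,3)×1^7 = -4
i=4: (-1)^4×C(4,4)×0^7 = 0
Total = 8400

Number of surjections = 8400


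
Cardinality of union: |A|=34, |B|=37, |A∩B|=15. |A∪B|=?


|A ∪ B| = |A| + |B| - |A ∩ B|
= 34 + 37 - 15
= 56

|A ∪ B| = 56


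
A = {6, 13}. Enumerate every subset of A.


|A| = 2, so |P(A)| = 2^2 = 4
Enumerate subsets by cardinality (0 to 2):
∅, {6}, {13}, {6, 13}

P(A) has 4 subsets: ∅, {6}, {13}, {6, 13}


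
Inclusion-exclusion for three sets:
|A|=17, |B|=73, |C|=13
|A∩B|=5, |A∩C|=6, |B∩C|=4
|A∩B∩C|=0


|A∪B∪C| = |A|+|B|+|C| - |A∩B|-|A∩C|-|B∩C| + |A∩B∩C|
= 17+73+13 - 5-6-4 + 0
= 103 - 15 + 0
= 88

|A ∪ B ∪ C| = 88


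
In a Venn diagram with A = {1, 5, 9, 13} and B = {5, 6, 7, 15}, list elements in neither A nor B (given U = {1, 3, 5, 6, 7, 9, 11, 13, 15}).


A = {1, 5, 9, 13}
B = {5, 6, 7, 15}
Region: in neither A nor B (given U = {1, 3, 5, 6, 7, 9, 11, 13, 15})
Elements: {3, 11}

Elements in neither A nor B (given U = {1, 3, 5, 6, 7, 9, 11, 13, 15}): {3, 11}


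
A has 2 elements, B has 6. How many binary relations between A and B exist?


A relation from A to B is any subset of A × B.
|A × B| = 2 × 6 = 12
# relations = 2^|A × B| = 2^12 = 4096

Number of relations = 4096


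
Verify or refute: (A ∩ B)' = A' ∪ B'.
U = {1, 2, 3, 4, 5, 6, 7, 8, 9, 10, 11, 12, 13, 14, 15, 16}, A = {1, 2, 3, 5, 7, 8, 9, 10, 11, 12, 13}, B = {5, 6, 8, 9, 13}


LHS: A ∩ B = {5, 8, 9, 13}
(A ∩ B)' = U \ (A ∩ B) = {1, 2, 3, 4, 6, 7, 10, 11, 12, 14, 15, 16}
A' = {4, 6, 14, 15, 16}, B' = {1, 2, 3, 4, 7, 10, 11, 12, 14, 15, 16}
Claimed RHS: A' ∪ B' = {1, 2, 3, 4, 6, 7, 10, 11, 12, 14, 15, 16}
Identity is VALID: LHS = RHS = {1, 2, 3, 4, 6, 7, 10, 11, 12, 14, 15, 16} ✓

Identity is valid. (A ∩ B)' = A' ∪ B' = {1, 2, 3, 4, 6, 7, 10, 11, 12, 14, 15, 16}


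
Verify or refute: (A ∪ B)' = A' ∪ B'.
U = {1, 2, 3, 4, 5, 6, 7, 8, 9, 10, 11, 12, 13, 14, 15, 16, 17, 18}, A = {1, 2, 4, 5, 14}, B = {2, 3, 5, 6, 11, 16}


LHS: A ∪ B = {1, 2, 3, 4, 5, 6, 11, 14, 16}
(A ∪ B)' = U \ (A ∪ B) = {7, 8, 9, 10, 12, 13, 15, 17, 18}
A' = {3, 6, 7, 8, 9, 10, 11, 12, 13, 15, 16, 17, 18}, B' = {1, 4, 7, 8, 9, 10, 12, 13, 14, 15, 17, 18}
Claimed RHS: A' ∪ B' = {1, 3, 4, 6, 7, 8, 9, 10, 11, 12, 13, 14, 15, 16, 17, 18}
Identity is INVALID: LHS = {7, 8, 9, 10, 12, 13, 15, 17, 18} but the RHS claimed here equals {1, 3, 4, 6, 7, 8, 9, 10, 11, 12, 13, 14, 15, 16, 17, 18}. The correct form is (A ∪ B)' = A' ∩ B'.

Identity is invalid: (A ∪ B)' = {7, 8, 9, 10, 12, 13, 15, 17, 18} but A' ∪ B' = {1, 3, 4, 6, 7, 8, 9, 10, 11, 12, 13, 14, 15, 16, 17, 18}. The correct De Morgan law is (A ∪ B)' = A' ∩ B'.


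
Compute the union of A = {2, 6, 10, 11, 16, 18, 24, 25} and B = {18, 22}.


A ∪ B = all elements in A or B (or both)
A = {2, 6, 10, 11, 16, 18, 24, 25}
B = {18, 22}
A ∪ B = {2, 6, 10, 11, 16, 18, 22, 24, 25}

A ∪ B = {2, 6, 10, 11, 16, 18, 22, 24, 25}


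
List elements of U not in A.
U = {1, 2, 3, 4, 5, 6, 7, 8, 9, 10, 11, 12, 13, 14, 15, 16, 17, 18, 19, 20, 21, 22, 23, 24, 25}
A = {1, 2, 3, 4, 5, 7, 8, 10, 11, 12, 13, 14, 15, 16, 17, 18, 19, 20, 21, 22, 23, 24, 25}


Aᶜ = U \ A = elements in U but not in A
U = {1, 2, 3, 4, 5, 6, 7, 8, 9, 10, 11, 12, 13, 14, 15, 16, 17, 18, 19, 20, 21, 22, 23, 24, 25}
A = {1, 2, 3, 4, 5, 7, 8, 10, 11, 12, 13, 14, 15, 16, 17, 18, 19, 20, 21, 22, 23, 24, 25}
Aᶜ = {6, 9}

Aᶜ = {6, 9}


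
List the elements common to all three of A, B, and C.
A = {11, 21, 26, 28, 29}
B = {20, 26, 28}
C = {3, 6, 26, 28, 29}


A ∩ B = {26, 28}
(A ∩ B) ∩ C = {26, 28}

A ∩ B ∩ C = {26, 28}


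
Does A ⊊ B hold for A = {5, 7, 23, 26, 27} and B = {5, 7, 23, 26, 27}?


A ⊂ B requires: A ⊆ B AND A ≠ B.
A ⊆ B? Yes
A = B? Yes
A = B, so A is not a PROPER subset.

No, A is not a proper subset of B


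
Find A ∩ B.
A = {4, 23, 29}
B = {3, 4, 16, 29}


A ∩ B = elements in both A and B
A = {4, 23, 29}
B = {3, 4, 16, 29}
A ∩ B = {4, 29}

A ∩ B = {4, 29}


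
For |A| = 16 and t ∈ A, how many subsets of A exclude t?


Subsets of A avoiding t are subsets of A \ {t}, which has 15 elements.
Count = 2^(n-1) = 2^15
= 32768

Number of subsets avoiding t = 32768


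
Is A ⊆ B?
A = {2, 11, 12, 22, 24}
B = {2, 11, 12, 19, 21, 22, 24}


A ⊆ B means every element of A is in B.
All elements of A are in B.
So A ⊆ B.

Yes, A ⊆ B


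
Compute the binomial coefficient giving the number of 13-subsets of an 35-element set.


C(n,k) = n! / (k!(n-k)!)
C(35,13) = 35! / (13!22!)
= 1476337800

C(35,13) = 1476337800


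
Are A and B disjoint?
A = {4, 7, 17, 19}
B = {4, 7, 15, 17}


Disjoint means A ∩ B = ∅.
A ∩ B = {4, 7, 17}
A ∩ B ≠ ∅, so A and B are NOT disjoint.

No, A and B are not disjoint (A ∩ B = {4, 7, 17})


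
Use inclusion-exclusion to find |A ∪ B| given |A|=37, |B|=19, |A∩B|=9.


|A ∪ B| = |A| + |B| - |A ∩ B|
= 37 + 19 - 9
= 47

|A ∪ B| = 47


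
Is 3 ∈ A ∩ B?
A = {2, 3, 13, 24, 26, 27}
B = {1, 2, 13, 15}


A = {2, 3, 13, 24, 26, 27}, B = {1, 2, 13, 15}
A ∩ B = elements in both A and B
A ∩ B = {2, 13}
Checking if 3 ∈ A ∩ B
3 is not in A ∩ B → False

3 ∉ A ∩ B


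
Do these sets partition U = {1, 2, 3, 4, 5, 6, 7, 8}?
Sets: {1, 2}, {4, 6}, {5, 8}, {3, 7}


A partition requires: (1) non-empty parts, (2) pairwise disjoint, (3) union = U
Parts: {1, 2}, {4, 6}, {5, 8}, {3, 7}
Union of parts: {1, 2, 3, 4, 5, 6, 7, 8}
U = {1, 2, 3, 4, 5, 6, 7, 8}
All non-empty? True
Pairwise disjoint? True
Covers U? True

Yes, valid partition


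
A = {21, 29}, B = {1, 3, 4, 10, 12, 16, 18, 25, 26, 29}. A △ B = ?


A △ B = (A \ B) ∪ (B \ A) = elements in exactly one of A or B
A \ B = {21}
B \ A = {1, 3, 4, 10, 12, 16, 18, 25, 26}
A △ B = {1, 3, 4, 10, 12, 16, 18, 21, 25, 26}

A △ B = {1, 3, 4, 10, 12, 16, 18, 21, 25, 26}


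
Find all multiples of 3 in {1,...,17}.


Checking each candidate:
Condition: multiples of 3 in {1,...,17}
Result = {3, 6, 9, 12, 15}

{3, 6, 9, 12, 15}


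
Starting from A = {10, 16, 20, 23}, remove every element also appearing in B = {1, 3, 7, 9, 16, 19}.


A \ B = elements in A but not in B
A = {10, 16, 20, 23}
B = {1, 3, 7, 9, 16, 19}
Remove from A any elements in B
A \ B = {10, 20, 23}

A \ B = {10, 20, 23}


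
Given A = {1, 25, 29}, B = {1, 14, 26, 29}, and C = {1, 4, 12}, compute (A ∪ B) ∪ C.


A ∪ B = {1, 14, 25, 26, 29}
(A ∪ B) ∪ C = {1, 4, 12, 14, 25, 26, 29}

A ∪ B ∪ C = {1, 4, 12, 14, 25, 26, 29}


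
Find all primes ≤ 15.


Checking each candidate:
Condition: primes ≤ 15
Result = {2, 3, 5, 7, 11, 13}

{2, 3, 5, 7, 11, 13}


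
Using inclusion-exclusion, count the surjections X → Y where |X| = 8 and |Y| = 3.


n = |X| = 8, k = |Y| = 3. Surjections via inclusion-exclusion:
S(n,k) = Σ(-1)^i × C(k,i) × (k-i)^n, i=0 to k
i=0: (-1)^0×C(3,0)×3^8 = 6561
i=1: (-1)^1×C(3,1)×2^8 = -768
i=2: (-1)^2×C(3,2)×1^8 = 3
i=3: (-1)^3×C(3,3)×0^8 = 0
Total = 5796

Number of surjections = 5796


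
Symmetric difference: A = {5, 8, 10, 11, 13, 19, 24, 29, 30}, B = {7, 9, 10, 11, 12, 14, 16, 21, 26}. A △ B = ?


A △ B = (A \ B) ∪ (B \ A) = elements in exactly one of A or B
A \ B = {5, 8, 13, 19, 24, 29, 30}
B \ A = {7, 9, 12, 14, 16, 21, 26}
A △ B = {5, 7, 8, 9, 12, 13, 14, 16, 19, 21, 24, 26, 29, 30}

A △ B = {5, 7, 8, 9, 12, 13, 14, 16, 19, 21, 24, 26, 29, 30}


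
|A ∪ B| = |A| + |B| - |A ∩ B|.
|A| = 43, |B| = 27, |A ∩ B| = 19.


|A ∪ B| = |A| + |B| - |A ∩ B|
= 43 + 27 - 19
= 51

|A ∪ B| = 51


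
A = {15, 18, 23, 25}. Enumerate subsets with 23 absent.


A subset of A that omits 23 is a subset of A \ {23}, so there are 2^(n-1) = 2^3 = 8 of them.
Subsets excluding 23: ∅, {15}, {18}, {25}, {15, 18}, {15, 25}, {18, 25}, {15, 18, 25}

Subsets excluding 23 (8 total): ∅, {15}, {18}, {25}, {15, 18}, {15, 25}, {18, 25}, {15, 18, 25}


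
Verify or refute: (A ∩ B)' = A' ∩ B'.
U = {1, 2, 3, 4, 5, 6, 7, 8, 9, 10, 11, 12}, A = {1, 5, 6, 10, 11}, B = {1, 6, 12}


LHS: A ∩ B = {1, 6}
(A ∩ B)' = U \ (A ∩ B) = {2, 3, 4, 5, 7, 8, 9, 10, 11, 12}
A' = {2, 3, 4, 7, 8, 9, 12}, B' = {2, 3, 4, 5, 7, 8, 9, 10, 11}
Claimed RHS: A' ∩ B' = {2, 3, 4, 7, 8, 9}
Identity is INVALID: LHS = {2, 3, 4, 5, 7, 8, 9, 10, 11, 12} but the RHS claimed here equals {2, 3, 4, 7, 8, 9}. The correct form is (A ∩ B)' = A' ∪ B'.

Identity is invalid: (A ∩ B)' = {2, 3, 4, 5, 7, 8, 9, 10, 11, 12} but A' ∩ B' = {2, 3, 4, 7, 8, 9}. The correct De Morgan law is (A ∩ B)' = A' ∪ B'.


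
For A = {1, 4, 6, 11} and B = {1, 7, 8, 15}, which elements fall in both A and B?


A = {1, 4, 6, 11}
B = {1, 7, 8, 15}
Region: in both A and B
Elements: {1}

Elements in both A and B: {1}


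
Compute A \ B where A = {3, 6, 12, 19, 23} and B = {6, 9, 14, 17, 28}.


A \ B = elements in A but not in B
A = {3, 6, 12, 19, 23}
B = {6, 9, 14, 17, 28}
Remove from A any elements in B
A \ B = {3, 12, 19, 23}

A \ B = {3, 12, 19, 23}


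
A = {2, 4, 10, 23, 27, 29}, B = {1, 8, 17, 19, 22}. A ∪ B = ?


A ∪ B = all elements in A or B (or both)
A = {2, 4, 10, 23, 27, 29}
B = {1, 8, 17, 19, 22}
A ∪ B = {1, 2, 4, 8, 10, 17, 19, 22, 23, 27, 29}

A ∪ B = {1, 2, 4, 8, 10, 17, 19, 22, 23, 27, 29}
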